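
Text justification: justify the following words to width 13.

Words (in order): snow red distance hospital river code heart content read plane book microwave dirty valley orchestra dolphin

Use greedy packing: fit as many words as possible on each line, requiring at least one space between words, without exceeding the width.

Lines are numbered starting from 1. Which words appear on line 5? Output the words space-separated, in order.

Line 1: ['snow', 'red'] (min_width=8, slack=5)
Line 2: ['distance'] (min_width=8, slack=5)
Line 3: ['hospital'] (min_width=8, slack=5)
Line 4: ['river', 'code'] (min_width=10, slack=3)
Line 5: ['heart', 'content'] (min_width=13, slack=0)
Line 6: ['read', 'plane'] (min_width=10, slack=3)
Line 7: ['book'] (min_width=4, slack=9)
Line 8: ['microwave'] (min_width=9, slack=4)
Line 9: ['dirty', 'valley'] (min_width=12, slack=1)
Line 10: ['orchestra'] (min_width=9, slack=4)
Line 11: ['dolphin'] (min_width=7, slack=6)

Answer: heart content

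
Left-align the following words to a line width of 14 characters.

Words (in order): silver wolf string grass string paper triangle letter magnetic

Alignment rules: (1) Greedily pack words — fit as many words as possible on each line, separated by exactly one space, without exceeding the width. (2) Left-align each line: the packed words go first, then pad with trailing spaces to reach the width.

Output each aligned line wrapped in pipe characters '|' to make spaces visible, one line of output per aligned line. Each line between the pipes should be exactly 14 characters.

Answer: |silver wolf   |
|string grass  |
|string paper  |
|triangle      |
|letter        |
|magnetic      |

Derivation:
Line 1: ['silver', 'wolf'] (min_width=11, slack=3)
Line 2: ['string', 'grass'] (min_width=12, slack=2)
Line 3: ['string', 'paper'] (min_width=12, slack=2)
Line 4: ['triangle'] (min_width=8, slack=6)
Line 5: ['letter'] (min_width=6, slack=8)
Line 6: ['magnetic'] (min_width=8, slack=6)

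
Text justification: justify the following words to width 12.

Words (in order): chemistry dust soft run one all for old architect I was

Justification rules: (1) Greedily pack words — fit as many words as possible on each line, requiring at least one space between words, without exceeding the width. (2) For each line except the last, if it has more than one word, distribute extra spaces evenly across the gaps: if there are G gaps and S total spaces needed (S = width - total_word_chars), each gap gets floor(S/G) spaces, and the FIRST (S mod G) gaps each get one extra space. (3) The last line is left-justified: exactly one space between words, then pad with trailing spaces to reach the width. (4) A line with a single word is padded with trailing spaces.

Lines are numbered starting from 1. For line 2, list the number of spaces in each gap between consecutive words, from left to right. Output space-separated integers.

Answer: 4

Derivation:
Line 1: ['chemistry'] (min_width=9, slack=3)
Line 2: ['dust', 'soft'] (min_width=9, slack=3)
Line 3: ['run', 'one', 'all'] (min_width=11, slack=1)
Line 4: ['for', 'old'] (min_width=7, slack=5)
Line 5: ['architect', 'I'] (min_width=11, slack=1)
Line 6: ['was'] (min_width=3, slack=9)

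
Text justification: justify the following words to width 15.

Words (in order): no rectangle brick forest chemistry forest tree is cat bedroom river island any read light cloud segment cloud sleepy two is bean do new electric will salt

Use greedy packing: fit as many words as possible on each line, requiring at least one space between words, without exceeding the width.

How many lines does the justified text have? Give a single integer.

Line 1: ['no', 'rectangle'] (min_width=12, slack=3)
Line 2: ['brick', 'forest'] (min_width=12, slack=3)
Line 3: ['chemistry'] (min_width=9, slack=6)
Line 4: ['forest', 'tree', 'is'] (min_width=14, slack=1)
Line 5: ['cat', 'bedroom'] (min_width=11, slack=4)
Line 6: ['river', 'island'] (min_width=12, slack=3)
Line 7: ['any', 'read', 'light'] (min_width=14, slack=1)
Line 8: ['cloud', 'segment'] (min_width=13, slack=2)
Line 9: ['cloud', 'sleepy'] (min_width=12, slack=3)
Line 10: ['two', 'is', 'bean', 'do'] (min_width=14, slack=1)
Line 11: ['new', 'electric'] (min_width=12, slack=3)
Line 12: ['will', 'salt'] (min_width=9, slack=6)
Total lines: 12

Answer: 12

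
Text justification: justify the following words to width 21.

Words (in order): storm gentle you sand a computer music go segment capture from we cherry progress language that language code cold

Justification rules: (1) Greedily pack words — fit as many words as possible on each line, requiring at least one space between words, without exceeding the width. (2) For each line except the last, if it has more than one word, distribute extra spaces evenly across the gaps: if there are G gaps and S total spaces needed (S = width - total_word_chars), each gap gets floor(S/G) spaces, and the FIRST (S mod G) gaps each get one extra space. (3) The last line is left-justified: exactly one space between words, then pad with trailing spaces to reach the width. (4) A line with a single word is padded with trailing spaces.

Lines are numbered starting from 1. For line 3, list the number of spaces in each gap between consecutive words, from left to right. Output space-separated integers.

Line 1: ['storm', 'gentle', 'you', 'sand'] (min_width=21, slack=0)
Line 2: ['a', 'computer', 'music', 'go'] (min_width=19, slack=2)
Line 3: ['segment', 'capture', 'from'] (min_width=20, slack=1)
Line 4: ['we', 'cherry', 'progress'] (min_width=18, slack=3)
Line 5: ['language', 'that'] (min_width=13, slack=8)
Line 6: ['language', 'code', 'cold'] (min_width=18, slack=3)

Answer: 2 1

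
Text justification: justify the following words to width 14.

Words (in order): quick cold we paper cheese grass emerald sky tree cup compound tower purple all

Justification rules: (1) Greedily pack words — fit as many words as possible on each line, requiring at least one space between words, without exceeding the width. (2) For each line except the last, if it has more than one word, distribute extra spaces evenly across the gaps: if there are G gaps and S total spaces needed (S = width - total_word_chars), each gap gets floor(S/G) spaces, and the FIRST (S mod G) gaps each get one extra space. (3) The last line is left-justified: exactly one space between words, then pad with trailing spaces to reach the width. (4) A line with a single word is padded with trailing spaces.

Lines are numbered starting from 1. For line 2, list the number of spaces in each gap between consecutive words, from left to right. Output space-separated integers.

Line 1: ['quick', 'cold', 'we'] (min_width=13, slack=1)
Line 2: ['paper', 'cheese'] (min_width=12, slack=2)
Line 3: ['grass', 'emerald'] (min_width=13, slack=1)
Line 4: ['sky', 'tree', 'cup'] (min_width=12, slack=2)
Line 5: ['compound', 'tower'] (min_width=14, slack=0)
Line 6: ['purple', 'all'] (min_width=10, slack=4)

Answer: 3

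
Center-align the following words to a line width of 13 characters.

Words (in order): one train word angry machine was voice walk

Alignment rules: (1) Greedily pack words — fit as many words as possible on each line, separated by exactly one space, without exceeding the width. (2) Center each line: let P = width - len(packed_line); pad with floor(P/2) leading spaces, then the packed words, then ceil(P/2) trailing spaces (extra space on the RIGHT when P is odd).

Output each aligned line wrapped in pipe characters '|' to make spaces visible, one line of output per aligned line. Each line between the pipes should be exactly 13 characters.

Answer: |  one train  |
| word angry  |
| machine was |
| voice walk  |

Derivation:
Line 1: ['one', 'train'] (min_width=9, slack=4)
Line 2: ['word', 'angry'] (min_width=10, slack=3)
Line 3: ['machine', 'was'] (min_width=11, slack=2)
Line 4: ['voice', 'walk'] (min_width=10, slack=3)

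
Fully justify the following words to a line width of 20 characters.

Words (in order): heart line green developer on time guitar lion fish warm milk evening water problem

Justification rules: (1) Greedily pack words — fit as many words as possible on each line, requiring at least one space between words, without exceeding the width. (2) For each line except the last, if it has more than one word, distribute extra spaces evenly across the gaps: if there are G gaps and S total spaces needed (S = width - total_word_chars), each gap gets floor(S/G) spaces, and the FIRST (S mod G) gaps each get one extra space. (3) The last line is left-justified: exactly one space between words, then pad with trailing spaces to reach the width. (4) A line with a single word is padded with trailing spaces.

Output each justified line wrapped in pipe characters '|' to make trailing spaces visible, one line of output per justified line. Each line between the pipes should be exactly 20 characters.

Answer: |heart   line   green|
|developer   on  time|
|guitar   lion   fish|
|warm   milk  evening|
|water problem       |

Derivation:
Line 1: ['heart', 'line', 'green'] (min_width=16, slack=4)
Line 2: ['developer', 'on', 'time'] (min_width=17, slack=3)
Line 3: ['guitar', 'lion', 'fish'] (min_width=16, slack=4)
Line 4: ['warm', 'milk', 'evening'] (min_width=17, slack=3)
Line 5: ['water', 'problem'] (min_width=13, slack=7)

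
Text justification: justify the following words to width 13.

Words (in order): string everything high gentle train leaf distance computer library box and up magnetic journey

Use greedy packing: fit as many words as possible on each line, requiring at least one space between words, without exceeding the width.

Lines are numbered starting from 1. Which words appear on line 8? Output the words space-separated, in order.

Answer: and up

Derivation:
Line 1: ['string'] (min_width=6, slack=7)
Line 2: ['everything'] (min_width=10, slack=3)
Line 3: ['high', 'gentle'] (min_width=11, slack=2)
Line 4: ['train', 'leaf'] (min_width=10, slack=3)
Line 5: ['distance'] (min_width=8, slack=5)
Line 6: ['computer'] (min_width=8, slack=5)
Line 7: ['library', 'box'] (min_width=11, slack=2)
Line 8: ['and', 'up'] (min_width=6, slack=7)
Line 9: ['magnetic'] (min_width=8, slack=5)
Line 10: ['journey'] (min_width=7, slack=6)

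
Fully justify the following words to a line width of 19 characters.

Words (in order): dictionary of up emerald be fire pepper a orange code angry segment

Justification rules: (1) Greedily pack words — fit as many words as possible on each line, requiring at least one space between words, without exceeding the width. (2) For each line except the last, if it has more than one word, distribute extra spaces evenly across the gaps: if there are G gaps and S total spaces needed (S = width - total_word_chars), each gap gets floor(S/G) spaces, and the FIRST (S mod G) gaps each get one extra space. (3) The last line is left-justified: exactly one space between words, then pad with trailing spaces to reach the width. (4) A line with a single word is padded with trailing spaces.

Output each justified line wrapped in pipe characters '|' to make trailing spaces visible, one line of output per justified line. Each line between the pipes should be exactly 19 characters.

Answer: |dictionary   of  up|
|emerald   be   fire|
|pepper   a   orange|
|code angry segment |

Derivation:
Line 1: ['dictionary', 'of', 'up'] (min_width=16, slack=3)
Line 2: ['emerald', 'be', 'fire'] (min_width=15, slack=4)
Line 3: ['pepper', 'a', 'orange'] (min_width=15, slack=4)
Line 4: ['code', 'angry', 'segment'] (min_width=18, slack=1)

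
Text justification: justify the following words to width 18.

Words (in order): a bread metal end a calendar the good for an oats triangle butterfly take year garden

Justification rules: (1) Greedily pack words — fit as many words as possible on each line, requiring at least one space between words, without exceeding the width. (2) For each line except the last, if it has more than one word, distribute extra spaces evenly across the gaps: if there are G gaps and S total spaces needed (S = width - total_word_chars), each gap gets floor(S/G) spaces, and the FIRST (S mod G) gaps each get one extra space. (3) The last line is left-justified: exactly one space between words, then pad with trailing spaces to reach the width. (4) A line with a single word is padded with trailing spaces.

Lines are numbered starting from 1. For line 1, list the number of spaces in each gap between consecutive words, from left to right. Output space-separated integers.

Line 1: ['a', 'bread', 'metal', 'end'] (min_width=17, slack=1)
Line 2: ['a', 'calendar', 'the'] (min_width=14, slack=4)
Line 3: ['good', 'for', 'an', 'oats'] (min_width=16, slack=2)
Line 4: ['triangle', 'butterfly'] (min_width=18, slack=0)
Line 5: ['take', 'year', 'garden'] (min_width=16, slack=2)

Answer: 2 1 1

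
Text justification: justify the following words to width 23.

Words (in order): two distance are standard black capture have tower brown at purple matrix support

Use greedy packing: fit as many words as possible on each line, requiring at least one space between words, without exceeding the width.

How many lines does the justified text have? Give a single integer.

Answer: 4

Derivation:
Line 1: ['two', 'distance', 'are'] (min_width=16, slack=7)
Line 2: ['standard', 'black', 'capture'] (min_width=22, slack=1)
Line 3: ['have', 'tower', 'brown', 'at'] (min_width=19, slack=4)
Line 4: ['purple', 'matrix', 'support'] (min_width=21, slack=2)
Total lines: 4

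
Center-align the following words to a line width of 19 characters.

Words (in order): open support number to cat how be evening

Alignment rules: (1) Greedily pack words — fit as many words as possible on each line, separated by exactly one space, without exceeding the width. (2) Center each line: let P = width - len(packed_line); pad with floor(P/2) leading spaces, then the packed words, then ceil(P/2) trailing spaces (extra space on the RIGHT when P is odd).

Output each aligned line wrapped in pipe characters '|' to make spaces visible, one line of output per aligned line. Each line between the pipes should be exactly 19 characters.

Answer: |open support number|
|   to cat how be   |
|      evening      |

Derivation:
Line 1: ['open', 'support', 'number'] (min_width=19, slack=0)
Line 2: ['to', 'cat', 'how', 'be'] (min_width=13, slack=6)
Line 3: ['evening'] (min_width=7, slack=12)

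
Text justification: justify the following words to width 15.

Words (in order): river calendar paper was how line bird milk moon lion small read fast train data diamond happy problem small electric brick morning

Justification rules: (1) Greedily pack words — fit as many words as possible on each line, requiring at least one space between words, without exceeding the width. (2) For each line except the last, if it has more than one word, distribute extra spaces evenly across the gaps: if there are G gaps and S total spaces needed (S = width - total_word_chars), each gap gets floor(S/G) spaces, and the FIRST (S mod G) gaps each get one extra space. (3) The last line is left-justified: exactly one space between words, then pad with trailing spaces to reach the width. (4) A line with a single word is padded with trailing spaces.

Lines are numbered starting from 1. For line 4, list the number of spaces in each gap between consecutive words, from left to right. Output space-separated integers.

Line 1: ['river', 'calendar'] (min_width=14, slack=1)
Line 2: ['paper', 'was', 'how'] (min_width=13, slack=2)
Line 3: ['line', 'bird', 'milk'] (min_width=14, slack=1)
Line 4: ['moon', 'lion', 'small'] (min_width=15, slack=0)
Line 5: ['read', 'fast', 'train'] (min_width=15, slack=0)
Line 6: ['data', 'diamond'] (min_width=12, slack=3)
Line 7: ['happy', 'problem'] (min_width=13, slack=2)
Line 8: ['small', 'electric'] (min_width=14, slack=1)
Line 9: ['brick', 'morning'] (min_width=13, slack=2)

Answer: 1 1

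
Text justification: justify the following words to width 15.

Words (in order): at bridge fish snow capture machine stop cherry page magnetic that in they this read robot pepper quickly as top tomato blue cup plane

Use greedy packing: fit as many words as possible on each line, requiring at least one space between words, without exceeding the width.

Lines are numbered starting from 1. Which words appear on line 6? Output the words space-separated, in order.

Line 1: ['at', 'bridge', 'fish'] (min_width=14, slack=1)
Line 2: ['snow', 'capture'] (min_width=12, slack=3)
Line 3: ['machine', 'stop'] (min_width=12, slack=3)
Line 4: ['cherry', 'page'] (min_width=11, slack=4)
Line 5: ['magnetic', 'that'] (min_width=13, slack=2)
Line 6: ['in', 'they', 'this'] (min_width=12, slack=3)
Line 7: ['read', 'robot'] (min_width=10, slack=5)
Line 8: ['pepper', 'quickly'] (min_width=14, slack=1)
Line 9: ['as', 'top', 'tomato'] (min_width=13, slack=2)
Line 10: ['blue', 'cup', 'plane'] (min_width=14, slack=1)

Answer: in they this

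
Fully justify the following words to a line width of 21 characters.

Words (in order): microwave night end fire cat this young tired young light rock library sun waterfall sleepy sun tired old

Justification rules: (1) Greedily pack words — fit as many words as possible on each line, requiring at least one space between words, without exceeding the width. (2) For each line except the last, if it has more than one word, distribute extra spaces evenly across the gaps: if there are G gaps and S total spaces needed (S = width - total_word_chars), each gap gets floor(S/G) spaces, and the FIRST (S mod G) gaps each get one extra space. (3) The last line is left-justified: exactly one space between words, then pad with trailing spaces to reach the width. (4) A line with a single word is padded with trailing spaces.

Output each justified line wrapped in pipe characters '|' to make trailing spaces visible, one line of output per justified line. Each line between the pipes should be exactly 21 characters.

Line 1: ['microwave', 'night', 'end'] (min_width=19, slack=2)
Line 2: ['fire', 'cat', 'this', 'young'] (min_width=19, slack=2)
Line 3: ['tired', 'young', 'light'] (min_width=17, slack=4)
Line 4: ['rock', 'library', 'sun'] (min_width=16, slack=5)
Line 5: ['waterfall', 'sleepy', 'sun'] (min_width=20, slack=1)
Line 6: ['tired', 'old'] (min_width=9, slack=12)

Answer: |microwave  night  end|
|fire  cat  this young|
|tired   young   light|
|rock    library   sun|
|waterfall  sleepy sun|
|tired old            |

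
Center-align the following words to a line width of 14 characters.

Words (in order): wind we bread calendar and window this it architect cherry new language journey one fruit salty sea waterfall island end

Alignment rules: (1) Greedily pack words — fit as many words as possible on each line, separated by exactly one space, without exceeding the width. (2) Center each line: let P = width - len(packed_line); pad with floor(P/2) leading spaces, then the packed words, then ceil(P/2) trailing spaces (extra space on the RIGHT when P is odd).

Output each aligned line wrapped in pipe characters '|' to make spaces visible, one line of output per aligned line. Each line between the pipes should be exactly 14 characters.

Answer: |wind we bread |
| calendar and |
|window this it|
|  architect   |
|  cherry new  |
|   language   |
| journey one  |
| fruit salty  |
|sea waterfall |
|  island end  |

Derivation:
Line 1: ['wind', 'we', 'bread'] (min_width=13, slack=1)
Line 2: ['calendar', 'and'] (min_width=12, slack=2)
Line 3: ['window', 'this', 'it'] (min_width=14, slack=0)
Line 4: ['architect'] (min_width=9, slack=5)
Line 5: ['cherry', 'new'] (min_width=10, slack=4)
Line 6: ['language'] (min_width=8, slack=6)
Line 7: ['journey', 'one'] (min_width=11, slack=3)
Line 8: ['fruit', 'salty'] (min_width=11, slack=3)
Line 9: ['sea', 'waterfall'] (min_width=13, slack=1)
Line 10: ['island', 'end'] (min_width=10, slack=4)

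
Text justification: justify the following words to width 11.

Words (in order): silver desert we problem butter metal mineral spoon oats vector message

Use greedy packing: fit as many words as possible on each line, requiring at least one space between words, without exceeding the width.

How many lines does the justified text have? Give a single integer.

Answer: 9

Derivation:
Line 1: ['silver'] (min_width=6, slack=5)
Line 2: ['desert', 'we'] (min_width=9, slack=2)
Line 3: ['problem'] (min_width=7, slack=4)
Line 4: ['butter'] (min_width=6, slack=5)
Line 5: ['metal'] (min_width=5, slack=6)
Line 6: ['mineral'] (min_width=7, slack=4)
Line 7: ['spoon', 'oats'] (min_width=10, slack=1)
Line 8: ['vector'] (min_width=6, slack=5)
Line 9: ['message'] (min_width=7, slack=4)
Total lines: 9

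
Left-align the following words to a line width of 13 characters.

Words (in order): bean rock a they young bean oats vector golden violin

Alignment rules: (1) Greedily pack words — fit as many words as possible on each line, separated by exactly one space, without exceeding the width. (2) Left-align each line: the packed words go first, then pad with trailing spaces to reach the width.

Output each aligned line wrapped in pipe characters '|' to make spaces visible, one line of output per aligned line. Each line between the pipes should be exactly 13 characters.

Answer: |bean rock a  |
|they young   |
|bean oats    |
|vector golden|
|violin       |

Derivation:
Line 1: ['bean', 'rock', 'a'] (min_width=11, slack=2)
Line 2: ['they', 'young'] (min_width=10, slack=3)
Line 3: ['bean', 'oats'] (min_width=9, slack=4)
Line 4: ['vector', 'golden'] (min_width=13, slack=0)
Line 5: ['violin'] (min_width=6, slack=7)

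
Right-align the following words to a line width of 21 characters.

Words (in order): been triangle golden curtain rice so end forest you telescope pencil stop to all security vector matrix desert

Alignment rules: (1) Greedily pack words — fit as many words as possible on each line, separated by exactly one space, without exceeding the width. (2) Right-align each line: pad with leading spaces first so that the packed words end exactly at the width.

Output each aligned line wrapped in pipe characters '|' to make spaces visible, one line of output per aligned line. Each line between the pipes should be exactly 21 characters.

Line 1: ['been', 'triangle', 'golden'] (min_width=20, slack=1)
Line 2: ['curtain', 'rice', 'so', 'end'] (min_width=19, slack=2)
Line 3: ['forest', 'you', 'telescope'] (min_width=20, slack=1)
Line 4: ['pencil', 'stop', 'to', 'all'] (min_width=18, slack=3)
Line 5: ['security', 'vector'] (min_width=15, slack=6)
Line 6: ['matrix', 'desert'] (min_width=13, slack=8)

Answer: | been triangle golden|
|  curtain rice so end|
| forest you telescope|
|   pencil stop to all|
|      security vector|
|        matrix desert|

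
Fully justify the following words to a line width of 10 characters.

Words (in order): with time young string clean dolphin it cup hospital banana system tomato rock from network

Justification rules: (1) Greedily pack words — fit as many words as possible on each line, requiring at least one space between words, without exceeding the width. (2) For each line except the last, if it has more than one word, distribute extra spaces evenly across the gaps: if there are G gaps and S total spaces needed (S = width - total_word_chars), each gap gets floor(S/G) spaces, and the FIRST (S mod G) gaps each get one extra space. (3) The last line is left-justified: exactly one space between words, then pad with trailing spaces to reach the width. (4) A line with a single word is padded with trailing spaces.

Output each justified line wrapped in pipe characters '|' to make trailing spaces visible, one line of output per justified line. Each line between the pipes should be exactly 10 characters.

Line 1: ['with', 'time'] (min_width=9, slack=1)
Line 2: ['young'] (min_width=5, slack=5)
Line 3: ['string'] (min_width=6, slack=4)
Line 4: ['clean'] (min_width=5, slack=5)
Line 5: ['dolphin', 'it'] (min_width=10, slack=0)
Line 6: ['cup'] (min_width=3, slack=7)
Line 7: ['hospital'] (min_width=8, slack=2)
Line 8: ['banana'] (min_width=6, slack=4)
Line 9: ['system'] (min_width=6, slack=4)
Line 10: ['tomato'] (min_width=6, slack=4)
Line 11: ['rock', 'from'] (min_width=9, slack=1)
Line 12: ['network'] (min_width=7, slack=3)

Answer: |with  time|
|young     |
|string    |
|clean     |
|dolphin it|
|cup       |
|hospital  |
|banana    |
|system    |
|tomato    |
|rock  from|
|network   |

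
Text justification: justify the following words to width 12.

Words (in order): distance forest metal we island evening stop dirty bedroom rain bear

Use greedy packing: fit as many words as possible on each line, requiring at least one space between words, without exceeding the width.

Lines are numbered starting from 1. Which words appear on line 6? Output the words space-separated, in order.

Line 1: ['distance'] (min_width=8, slack=4)
Line 2: ['forest', 'metal'] (min_width=12, slack=0)
Line 3: ['we', 'island'] (min_width=9, slack=3)
Line 4: ['evening', 'stop'] (min_width=12, slack=0)
Line 5: ['dirty'] (min_width=5, slack=7)
Line 6: ['bedroom', 'rain'] (min_width=12, slack=0)
Line 7: ['bear'] (min_width=4, slack=8)

Answer: bedroom rain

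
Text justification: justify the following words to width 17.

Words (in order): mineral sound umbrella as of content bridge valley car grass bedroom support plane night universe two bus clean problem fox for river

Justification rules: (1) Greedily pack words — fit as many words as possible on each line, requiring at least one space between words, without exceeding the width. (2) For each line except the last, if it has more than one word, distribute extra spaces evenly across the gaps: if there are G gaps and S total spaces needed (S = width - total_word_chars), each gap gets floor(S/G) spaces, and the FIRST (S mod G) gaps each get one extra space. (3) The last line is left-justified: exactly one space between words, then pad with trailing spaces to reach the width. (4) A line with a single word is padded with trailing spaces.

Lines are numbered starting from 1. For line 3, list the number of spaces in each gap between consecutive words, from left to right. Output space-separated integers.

Line 1: ['mineral', 'sound'] (min_width=13, slack=4)
Line 2: ['umbrella', 'as', 'of'] (min_width=14, slack=3)
Line 3: ['content', 'bridge'] (min_width=14, slack=3)
Line 4: ['valley', 'car', 'grass'] (min_width=16, slack=1)
Line 5: ['bedroom', 'support'] (min_width=15, slack=2)
Line 6: ['plane', 'night'] (min_width=11, slack=6)
Line 7: ['universe', 'two', 'bus'] (min_width=16, slack=1)
Line 8: ['clean', 'problem', 'fox'] (min_width=17, slack=0)
Line 9: ['for', 'river'] (min_width=9, slack=8)

Answer: 4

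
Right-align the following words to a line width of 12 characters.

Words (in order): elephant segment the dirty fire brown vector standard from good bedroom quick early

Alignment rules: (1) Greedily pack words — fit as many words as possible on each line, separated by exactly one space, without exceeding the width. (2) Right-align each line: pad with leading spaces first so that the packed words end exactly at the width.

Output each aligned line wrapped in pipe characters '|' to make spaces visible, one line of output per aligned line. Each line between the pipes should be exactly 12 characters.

Answer: |    elephant|
| segment the|
|  dirty fire|
|brown vector|
|    standard|
|   from good|
|     bedroom|
| quick early|

Derivation:
Line 1: ['elephant'] (min_width=8, slack=4)
Line 2: ['segment', 'the'] (min_width=11, slack=1)
Line 3: ['dirty', 'fire'] (min_width=10, slack=2)
Line 4: ['brown', 'vector'] (min_width=12, slack=0)
Line 5: ['standard'] (min_width=8, slack=4)
Line 6: ['from', 'good'] (min_width=9, slack=3)
Line 7: ['bedroom'] (min_width=7, slack=5)
Line 8: ['quick', 'early'] (min_width=11, slack=1)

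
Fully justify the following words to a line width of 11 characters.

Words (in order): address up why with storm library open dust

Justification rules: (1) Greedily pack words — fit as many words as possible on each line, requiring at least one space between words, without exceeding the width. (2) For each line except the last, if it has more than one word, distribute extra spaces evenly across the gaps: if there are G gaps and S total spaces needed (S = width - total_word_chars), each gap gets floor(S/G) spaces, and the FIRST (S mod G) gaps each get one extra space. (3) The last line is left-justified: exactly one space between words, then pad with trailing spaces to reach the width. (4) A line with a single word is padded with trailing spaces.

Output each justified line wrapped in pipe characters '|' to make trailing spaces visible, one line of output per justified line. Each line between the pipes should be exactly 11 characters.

Answer: |address  up|
|why    with|
|storm      |
|library    |
|open dust  |

Derivation:
Line 1: ['address', 'up'] (min_width=10, slack=1)
Line 2: ['why', 'with'] (min_width=8, slack=3)
Line 3: ['storm'] (min_width=5, slack=6)
Line 4: ['library'] (min_width=7, slack=4)
Line 5: ['open', 'dust'] (min_width=9, slack=2)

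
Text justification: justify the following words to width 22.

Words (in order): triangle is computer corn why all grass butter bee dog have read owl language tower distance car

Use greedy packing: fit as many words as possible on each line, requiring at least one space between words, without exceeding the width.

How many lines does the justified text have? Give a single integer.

Answer: 5

Derivation:
Line 1: ['triangle', 'is', 'computer'] (min_width=20, slack=2)
Line 2: ['corn', 'why', 'all', 'grass'] (min_width=18, slack=4)
Line 3: ['butter', 'bee', 'dog', 'have'] (min_width=19, slack=3)
Line 4: ['read', 'owl', 'language'] (min_width=17, slack=5)
Line 5: ['tower', 'distance', 'car'] (min_width=18, slack=4)
Total lines: 5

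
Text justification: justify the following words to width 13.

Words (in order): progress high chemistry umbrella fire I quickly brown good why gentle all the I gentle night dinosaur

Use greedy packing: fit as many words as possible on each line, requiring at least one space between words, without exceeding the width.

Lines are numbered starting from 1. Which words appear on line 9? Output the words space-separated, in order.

Line 1: ['progress', 'high'] (min_width=13, slack=0)
Line 2: ['chemistry'] (min_width=9, slack=4)
Line 3: ['umbrella', 'fire'] (min_width=13, slack=0)
Line 4: ['I', 'quickly'] (min_width=9, slack=4)
Line 5: ['brown', 'good'] (min_width=10, slack=3)
Line 6: ['why', 'gentle'] (min_width=10, slack=3)
Line 7: ['all', 'the', 'I'] (min_width=9, slack=4)
Line 8: ['gentle', 'night'] (min_width=12, slack=1)
Line 9: ['dinosaur'] (min_width=8, slack=5)

Answer: dinosaur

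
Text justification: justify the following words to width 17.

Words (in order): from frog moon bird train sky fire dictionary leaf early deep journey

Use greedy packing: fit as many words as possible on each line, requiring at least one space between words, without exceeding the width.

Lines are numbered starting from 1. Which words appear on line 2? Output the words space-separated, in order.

Answer: bird train sky

Derivation:
Line 1: ['from', 'frog', 'moon'] (min_width=14, slack=3)
Line 2: ['bird', 'train', 'sky'] (min_width=14, slack=3)
Line 3: ['fire', 'dictionary'] (min_width=15, slack=2)
Line 4: ['leaf', 'early', 'deep'] (min_width=15, slack=2)
Line 5: ['journey'] (min_width=7, slack=10)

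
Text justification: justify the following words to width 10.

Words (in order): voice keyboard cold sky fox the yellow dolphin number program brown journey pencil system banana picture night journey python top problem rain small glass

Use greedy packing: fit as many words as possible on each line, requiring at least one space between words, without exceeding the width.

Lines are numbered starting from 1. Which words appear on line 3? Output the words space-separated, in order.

Answer: cold sky

Derivation:
Line 1: ['voice'] (min_width=5, slack=5)
Line 2: ['keyboard'] (min_width=8, slack=2)
Line 3: ['cold', 'sky'] (min_width=8, slack=2)
Line 4: ['fox', 'the'] (min_width=7, slack=3)
Line 5: ['yellow'] (min_width=6, slack=4)
Line 6: ['dolphin'] (min_width=7, slack=3)
Line 7: ['number'] (min_width=6, slack=4)
Line 8: ['program'] (min_width=7, slack=3)
Line 9: ['brown'] (min_width=5, slack=5)
Line 10: ['journey'] (min_width=7, slack=3)
Line 11: ['pencil'] (min_width=6, slack=4)
Line 12: ['system'] (min_width=6, slack=4)
Line 13: ['banana'] (min_width=6, slack=4)
Line 14: ['picture'] (min_width=7, slack=3)
Line 15: ['night'] (min_width=5, slack=5)
Line 16: ['journey'] (min_width=7, slack=3)
Line 17: ['python', 'top'] (min_width=10, slack=0)
Line 18: ['problem'] (min_width=7, slack=3)
Line 19: ['rain', 'small'] (min_width=10, slack=0)
Line 20: ['glass'] (min_width=5, slack=5)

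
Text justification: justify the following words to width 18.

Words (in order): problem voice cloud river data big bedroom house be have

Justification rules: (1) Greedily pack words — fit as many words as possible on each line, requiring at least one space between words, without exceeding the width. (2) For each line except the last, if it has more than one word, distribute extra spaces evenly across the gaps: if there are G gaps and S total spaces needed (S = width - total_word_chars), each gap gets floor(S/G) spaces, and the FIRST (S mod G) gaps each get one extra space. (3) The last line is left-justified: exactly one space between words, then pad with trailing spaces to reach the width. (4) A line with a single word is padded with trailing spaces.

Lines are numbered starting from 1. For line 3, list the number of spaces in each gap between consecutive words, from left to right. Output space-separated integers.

Answer: 2 1

Derivation:
Line 1: ['problem', 'voice'] (min_width=13, slack=5)
Line 2: ['cloud', 'river', 'data'] (min_width=16, slack=2)
Line 3: ['big', 'bedroom', 'house'] (min_width=17, slack=1)
Line 4: ['be', 'have'] (min_width=7, slack=11)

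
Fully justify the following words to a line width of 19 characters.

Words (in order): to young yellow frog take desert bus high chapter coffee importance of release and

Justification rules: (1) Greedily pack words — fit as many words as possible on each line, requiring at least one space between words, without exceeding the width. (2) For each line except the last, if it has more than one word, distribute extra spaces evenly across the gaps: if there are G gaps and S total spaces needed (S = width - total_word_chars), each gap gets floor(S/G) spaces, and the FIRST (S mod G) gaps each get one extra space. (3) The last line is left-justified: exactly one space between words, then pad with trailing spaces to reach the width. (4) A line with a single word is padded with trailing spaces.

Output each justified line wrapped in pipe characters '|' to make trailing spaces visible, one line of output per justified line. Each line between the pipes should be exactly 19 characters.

Line 1: ['to', 'young', 'yellow'] (min_width=15, slack=4)
Line 2: ['frog', 'take', 'desert'] (min_width=16, slack=3)
Line 3: ['bus', 'high', 'chapter'] (min_width=16, slack=3)
Line 4: ['coffee', 'importance'] (min_width=17, slack=2)
Line 5: ['of', 'release', 'and'] (min_width=14, slack=5)

Answer: |to   young   yellow|
|frog   take  desert|
|bus   high  chapter|
|coffee   importance|
|of release and     |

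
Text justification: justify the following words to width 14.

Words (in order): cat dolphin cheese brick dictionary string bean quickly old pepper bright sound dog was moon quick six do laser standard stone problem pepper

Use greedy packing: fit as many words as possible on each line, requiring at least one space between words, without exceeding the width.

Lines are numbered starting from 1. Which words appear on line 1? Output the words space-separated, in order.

Answer: cat dolphin

Derivation:
Line 1: ['cat', 'dolphin'] (min_width=11, slack=3)
Line 2: ['cheese', 'brick'] (min_width=12, slack=2)
Line 3: ['dictionary'] (min_width=10, slack=4)
Line 4: ['string', 'bean'] (min_width=11, slack=3)
Line 5: ['quickly', 'old'] (min_width=11, slack=3)
Line 6: ['pepper', 'bright'] (min_width=13, slack=1)
Line 7: ['sound', 'dog', 'was'] (min_width=13, slack=1)
Line 8: ['moon', 'quick', 'six'] (min_width=14, slack=0)
Line 9: ['do', 'laser'] (min_width=8, slack=6)
Line 10: ['standard', 'stone'] (min_width=14, slack=0)
Line 11: ['problem', 'pepper'] (min_width=14, slack=0)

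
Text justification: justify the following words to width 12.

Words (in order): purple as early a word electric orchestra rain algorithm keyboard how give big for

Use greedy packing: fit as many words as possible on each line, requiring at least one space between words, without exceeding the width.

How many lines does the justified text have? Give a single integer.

Answer: 8

Derivation:
Line 1: ['purple', 'as'] (min_width=9, slack=3)
Line 2: ['early', 'a', 'word'] (min_width=12, slack=0)
Line 3: ['electric'] (min_width=8, slack=4)
Line 4: ['orchestra'] (min_width=9, slack=3)
Line 5: ['rain'] (min_width=4, slack=8)
Line 6: ['algorithm'] (min_width=9, slack=3)
Line 7: ['keyboard', 'how'] (min_width=12, slack=0)
Line 8: ['give', 'big', 'for'] (min_width=12, slack=0)
Total lines: 8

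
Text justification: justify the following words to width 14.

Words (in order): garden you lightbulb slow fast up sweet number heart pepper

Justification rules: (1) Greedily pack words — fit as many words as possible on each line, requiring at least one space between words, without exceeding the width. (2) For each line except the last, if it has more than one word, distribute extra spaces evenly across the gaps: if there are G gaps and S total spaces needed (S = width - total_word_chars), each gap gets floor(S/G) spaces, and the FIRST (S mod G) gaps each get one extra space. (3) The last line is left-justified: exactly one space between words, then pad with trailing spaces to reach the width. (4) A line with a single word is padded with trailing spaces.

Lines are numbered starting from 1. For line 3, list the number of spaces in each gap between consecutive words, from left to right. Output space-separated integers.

Answer: 2 1

Derivation:
Line 1: ['garden', 'you'] (min_width=10, slack=4)
Line 2: ['lightbulb', 'slow'] (min_width=14, slack=0)
Line 3: ['fast', 'up', 'sweet'] (min_width=13, slack=1)
Line 4: ['number', 'heart'] (min_width=12, slack=2)
Line 5: ['pepper'] (min_width=6, slack=8)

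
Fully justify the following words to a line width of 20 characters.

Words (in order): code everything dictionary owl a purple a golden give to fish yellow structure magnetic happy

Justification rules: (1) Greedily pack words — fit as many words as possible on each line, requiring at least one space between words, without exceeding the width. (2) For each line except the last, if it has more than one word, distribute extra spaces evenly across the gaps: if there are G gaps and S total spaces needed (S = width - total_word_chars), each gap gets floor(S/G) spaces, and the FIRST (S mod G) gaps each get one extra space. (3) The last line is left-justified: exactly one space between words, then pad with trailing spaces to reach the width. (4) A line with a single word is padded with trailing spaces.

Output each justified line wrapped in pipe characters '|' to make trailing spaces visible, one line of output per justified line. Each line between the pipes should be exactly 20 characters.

Line 1: ['code', 'everything'] (min_width=15, slack=5)
Line 2: ['dictionary', 'owl', 'a'] (min_width=16, slack=4)
Line 3: ['purple', 'a', 'golden', 'give'] (min_width=20, slack=0)
Line 4: ['to', 'fish', 'yellow'] (min_width=14, slack=6)
Line 5: ['structure', 'magnetic'] (min_width=18, slack=2)
Line 6: ['happy'] (min_width=5, slack=15)

Answer: |code      everything|
|dictionary   owl   a|
|purple a golden give|
|to    fish    yellow|
|structure   magnetic|
|happy               |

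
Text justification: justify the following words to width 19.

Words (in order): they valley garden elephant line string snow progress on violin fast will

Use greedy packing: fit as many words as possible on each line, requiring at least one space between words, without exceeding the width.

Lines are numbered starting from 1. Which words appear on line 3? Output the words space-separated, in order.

Answer: string snow

Derivation:
Line 1: ['they', 'valley', 'garden'] (min_width=18, slack=1)
Line 2: ['elephant', 'line'] (min_width=13, slack=6)
Line 3: ['string', 'snow'] (min_width=11, slack=8)
Line 4: ['progress', 'on', 'violin'] (min_width=18, slack=1)
Line 5: ['fast', 'will'] (min_width=9, slack=10)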